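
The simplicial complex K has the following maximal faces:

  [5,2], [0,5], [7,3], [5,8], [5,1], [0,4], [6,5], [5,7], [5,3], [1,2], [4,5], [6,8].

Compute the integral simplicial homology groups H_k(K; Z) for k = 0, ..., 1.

H_0 = Z,  H_1 = Z^4.

K has 9 vertices, 12 edges.
rank ∂_0 = 0, rank ∂_1 = 8 ⇒ b_0 = 9 − 0 − 8 = 1; all invariant factors of ∂_1 are 1 so no torsion. So H_0 ≅ Z.
rank ∂_1 = 8, rank ∂_2 = 0 ⇒ b_1 = 12 − 8 − 0 = 4. So H_1 ≅ Z^4.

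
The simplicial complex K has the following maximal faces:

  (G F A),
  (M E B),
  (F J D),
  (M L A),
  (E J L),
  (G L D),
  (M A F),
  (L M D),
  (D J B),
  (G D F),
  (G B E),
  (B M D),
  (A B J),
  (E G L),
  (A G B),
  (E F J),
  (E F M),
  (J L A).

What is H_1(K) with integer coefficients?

H_1 = Z^2.

Take the total order A < B < D < E < F < G < J < L < M on the vertex set. Then K (dimension 2) consists of the simplices:

  0-simplices (9): A, B, D, E, F, G, J, L, M
  1-simplices (27): AB, AF, AG, AJ, AL, AM, BD, BE, BG, BJ, BM, DF, DG, DJ, DL, DM, EF, EG, EJ, EL, EM, FG, FJ, FM, GL, JL, LM
  2-simplices (18): ABG, ABJ, AFG, AFM, AJL, ALM, BDJ, BDM, BEG, BEM, DFG, DFJ, DGL, DLM, EFJ, EFM, EGL, EJL

so the chain groups are C_0 ≅ Z^9, C_1 ≅ Z^27, C_2 ≅ Z^18.

Boundary ∂_1: C_1 → C_0 is given by ∂[p,q] = [q] − [p].
The 9×27 boundary matrix has rank 8 and Smith normal form diag(1,1,1,1,1,1,1,1).

The boundary map ∂_2: C_2 → C_1 acts by ∂[p,q,r] = [q,r] − [p,r] + [p,q]. For instance
  ∂DLM = LM − DM + DL,
  ∂BDJ = DJ − BJ + BD.
The resulting 27×18 matrix has rank 17, and its Smith normal form has invariant factors (1,1,1,1,1,1,1,1,1,1,1,1,1,1,1,1,1).

From H_k ≅ ker(∂_k) / im(∂_{k+1}) we obtain:

  H_1: rank ker ∂_1 − rank ∂_2 = (27 − 8) − 17 = 2, and the invariant factors of ∂_2 are all 1, so H_1 = Z^2.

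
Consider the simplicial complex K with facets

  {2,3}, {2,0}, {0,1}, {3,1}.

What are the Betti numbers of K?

Fix the vertex order 0 < 1 < 2 < 3 and write every simplex with vertices in increasing order. Then dim K = 1 and the simplices of K are:

  0-simplices (4): [0], [1], [2], [3]
  1-simplices (4): [0,1], [0,2], [1,3], [2,3]

Hence C_0 ≅ Z^4, C_1 ≅ Z^4.

The boundary map ∂_1: C_1 → C_0 maps an edge to its endpoints' difference, ∂[p,q] = q − p. For instance
  ∂[1,3] = [3] − [1].
The resulting 4×4 matrix has rank 3, and its Smith normal form has invariant factors (1,1,1).

Reading off H_k = ker ∂_k / im ∂_{k+1}:

  H_0: rank C_0 − rank ∂_1 = 4 − 3 = 1, and the invariant factors of ∂_1 are all 1, so H_0 = Z.
  H_1: rank ker ∂_1 − rank ∂_2 = (4 − 3) − 0 = 1, and there is no ∂_2, so H_1 = Z.

As a check, the Euler characteristic is 4 − 4 = 0, which agrees with 1 − 1 = 0.

Hence the Betti numbers are b_0 = 1, b_1 = 1.

b_0 = 1, b_1 = 1.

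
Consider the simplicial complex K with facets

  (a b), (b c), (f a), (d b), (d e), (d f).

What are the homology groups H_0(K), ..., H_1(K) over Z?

H_0 ≅ Z,  H_1 ≅ Z.

Order the vertices as a < b < c < d < e < f. Listing each simplex with vertices in this order, K has dimension 1 with simplices:

  0-simplices (6): a, b, c, d, e, f
  1-simplices (6): ab, af, bc, bd, de, df

so the chain groups are C_0 ≅ Z^6, C_1 ≅ Z^6.

∂_1: C_1 → C_0 is given by ∂[p,q] = [q] − [p].
The resulting 6×6 matrix has rank 5, and its Smith normal form has invariant factors (1,1,1,1,1).

Computing H_k = (kernel of ∂_k) / (image of ∂_{k+1}):

  H_0: rank C_0 − rank ∂_1 = 6 − 5 = 1, and the invariant factors of ∂_1 are all 1, so H_0 = Z.
  H_1: rank ker ∂_1 − rank ∂_2 = (6 − 5) − 0 = 1, and there is no ∂_2, so H_1 = Z.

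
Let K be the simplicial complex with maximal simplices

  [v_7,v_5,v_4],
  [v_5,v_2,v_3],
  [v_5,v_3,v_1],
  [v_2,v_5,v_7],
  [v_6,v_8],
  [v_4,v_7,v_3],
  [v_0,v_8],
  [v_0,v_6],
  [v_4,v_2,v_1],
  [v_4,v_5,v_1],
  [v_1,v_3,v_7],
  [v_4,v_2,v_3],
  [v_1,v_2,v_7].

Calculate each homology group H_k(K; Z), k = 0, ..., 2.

K has 9 vertices, 18 edges, 10 triangles.
rank ∂_0 = 0, rank ∂_1 = 7 ⇒ b_0 = 9 − 0 − 7 = 2; all invariant factors of ∂_1 are 1 so no torsion. So H_0 ≅ Z^2.
rank ∂_1 = 7, rank ∂_2 = 10 ⇒ b_1 = 18 − 7 − 10 = 1; ∂_2 has invariant factor(s) [2] giving torsion. So H_1 ≅ Z ⊕ Z_2.
rank ∂_2 = 10, rank ∂_3 = 0 ⇒ b_2 = 10 − 10 − 0 = 0. So H_2 ≅ 0.

H_0 = Z^2,  H_1 = Z ⊕ Z_2,  H_2 = 0.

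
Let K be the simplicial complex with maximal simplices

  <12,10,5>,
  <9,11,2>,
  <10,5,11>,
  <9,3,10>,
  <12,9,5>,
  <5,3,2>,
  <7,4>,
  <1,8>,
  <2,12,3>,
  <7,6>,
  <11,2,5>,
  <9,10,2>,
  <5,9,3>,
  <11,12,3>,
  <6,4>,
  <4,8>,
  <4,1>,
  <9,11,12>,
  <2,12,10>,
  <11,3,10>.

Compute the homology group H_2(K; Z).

We work with the vertex ordering 1 < 2 < 3 < 4 < 5 < 6 < 7 < 8 < 9 < 10 < 11 < 12. The simplices of K, each written with vertices in increasing order, are:

  0-simplices (12): [1], [2], [3], [4], [5], [6], [7], [8], [9], [10], [11], [12]
  1-simplices (27): (27 of them)
  2-simplices (14): [2,3,5], [2,3,12], [2,5,11], [2,9,10], [2,9,11], [2,10,12], [3,5,9], [3,9,10], [3,10,11], [3,11,12], [5,9,12], [5,10,11], [5,10,12], [9,11,12]

Hence C_0 ≅ Z^12, C_1 ≅ Z^27, C_2 ≅ Z^14.

Boundary ∂_1: C_1 → C_0 is given by ∂[p,q] = [q] − [p]. For instance
  ∂[5,9] = [9] − [5].
The 12×27 boundary matrix has rank 10 and Smith normal form diag(1,1,1,1,1,1,1,1,1,1).

Boundary ∂_2: C_2 → C_1 maps a triangle to the signed sum of its edges. For instance
  ∂[9,11,12] = [11,12] − [9,12] + [9,11],
  ∂[2,3,5] = [3,5] − [2,5] + [2,3].
The resulting 27×14 matrix has rank 13, and its Smith normal form has invariant factors (1,1,1,1,1,1,1,1,1,1,1,1,1).

Reading off H_k = ker ∂_k / im ∂_{k+1}:

  H_2: rank ker ∂_2 − rank ∂_3 = (14 − 13) − 0 = 1, and there is no ∂_3, so H_2 = Z.

H_2 = Z.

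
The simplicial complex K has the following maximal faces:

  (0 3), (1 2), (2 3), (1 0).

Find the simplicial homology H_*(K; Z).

H_0 = Z,  H_1 = Z.

Order the vertices as 0 < 1 < 2 < 3. Listing each simplex with vertices in this order, K has dimension 1 with simplices:

  0-simplices (4): [0], [1], [2], [3]
  1-simplices (4): [0,1], [0,3], [1,2], [2,3]

Hence C_0 ≅ Z^4, C_1 ≅ Z^4.

The boundary map ∂_1: C_1 → C_0 is given by ∂[p,q] = [q] − [p]. For instance
  ∂[0,1] = [1] − [0].
The resulting 4×4 matrix has rank 3, and its Smith normal form has invariant factors (1,1,1).

From H_k ≅ ker(∂_k) / im(∂_{k+1}) we obtain:

  H_0: rank C_0 − rank ∂_1 = 4 − 3 = 1, and the invariant factors of ∂_1 are all 1, so H_0 ≅ Z.
  H_1: rank ker ∂_1 − rank ∂_2 = (4 − 3) − 0 = 1, and there is no ∂_2, so H_1 ≅ Z.

As a check, the Euler characteristic is 4 − 4 = 0, which agrees with 1 − 1 = 0.
(K is a triangulation of the circle S^1.)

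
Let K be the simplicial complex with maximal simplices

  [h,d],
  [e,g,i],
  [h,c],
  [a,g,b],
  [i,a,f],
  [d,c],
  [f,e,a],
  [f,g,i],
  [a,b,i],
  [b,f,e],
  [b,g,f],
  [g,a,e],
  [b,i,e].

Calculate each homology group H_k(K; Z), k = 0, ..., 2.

We work with the vertex ordering a < b < c < d < e < f < g < h < i. The simplices of K, each written with vertices in increasing order, are:

  0-simplices (9): a, b, c, d, e, f, g, h, i
  1-simplices (18): ab, ae, af, ag, ai, be, bf, bg, bi, cd, ch, dh, ef, eg, ei, fg, fi, gi
  2-simplices (10): abg, abi, aef, aeg, afi, bef, bei, bfg, egi, fgi

giving chain groups C_0 ≅ Z^9, C_1 ≅ Z^18, C_2 ≅ Z^10.

∂_1: C_1 → C_0 sends each edge [p,q] (with p < q) to q − p.
As a 9×18 matrix over Z this has rank 7, with invariant factors (1,1,1,1,1,1,1).

The boundary map ∂_2: C_2 → C_1 acts by ∂[p,q,r] = [q,r] − [p,r] + [p,q]. For instance
  ∂abi = bi − ai + ab,
  ∂bei = ei − bi + be.
The 18×10 boundary matrix has rank 10 and Smith normal form diag(1,1,1,1,1,1,1,1,1,2).

Now H_k = ker ∂_k / im ∂_{k+1}, so:

  H_0: rank C_0 − rank ∂_1 = 9 − 7 = 2, and the invariant factors of ∂_1 are all 1, so H_0 = Z^2.
  H_1: rank ker ∂_1 − rank ∂_2 = (18 − 7) − 10 = 1, and ∂_2 has invariant factor 2 > 1, so H_1 = Z ⊕ Z/2.
  H_2: rank ker ∂_2 − rank ∂_3 = (10 − 10) − 0 = 0, and there is no ∂_3, so H_2 = 0.

(K is a triangulation of the disjoint union of the circle S^1 and the real projective plane RP^2.)

H_0 ≅ Z^2,  H_1 ≅ Z ⊕ Z/2,  H_2 = 0.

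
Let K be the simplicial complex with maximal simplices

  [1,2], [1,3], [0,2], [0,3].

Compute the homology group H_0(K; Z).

Take the total order 0 < 1 < 2 < 3 on the vertex set. Then K (dimension 1) consists of the simplices:

  0-simplices (4): [0], [1], [2], [3]
  1-simplices (4): [0,2], [0,3], [1,2], [1,3]

giving chain groups C_0 ≅ Z^4, C_1 ≅ Z^4.

∂_1: C_1 → C_0 sends each edge [p,q] (with p < q) to q − p.
This gives a 4×4 integer matrix of rank 3; reducing to Smith normal form yields diagonal entries (1,1,1).

From H_k ≅ ker(∂_k) / im(∂_{k+1}) we obtain:

  H_0: rank C_0 − rank ∂_1 = 4 − 3 = 1, and the invariant factors of ∂_1 are all 1, so H_0 = Z.

(K is a triangulation of the circle S^1.)

H_0 ≅ Z.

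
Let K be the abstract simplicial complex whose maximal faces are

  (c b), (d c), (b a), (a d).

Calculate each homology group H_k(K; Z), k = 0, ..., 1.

Fix the vertex order a < b < c < d and write every simplex with vertices in increasing order. Then dim K = 1 and the simplices of K are:

  0-simplices (4): a, b, c, d
  1-simplices (4): ab, ad, bc, cd

Hence C_0 ≅ Z^4, C_1 ≅ Z^4.

∂_1: C_1 → C_0 sends each edge [p,q] (with p < q) to q − p. For instance
  ∂cd = d − c.
This gives a 4×4 integer matrix of rank 3; reducing to Smith normal form yields diagonal entries (1,1,1).

Now H_k = ker ∂_k / im ∂_{k+1}, so:

  H_0: rank C_0 − rank ∂_1 = 4 − 3 = 1, and the invariant factors of ∂_1 are all 1, so H_0 ≅ Z.
  H_1: rank ker ∂_1 − rank ∂_2 = (4 − 3) − 0 = 1, and there is no ∂_2, so H_1 ≅ Z.

H_0 = Z,  H_1 = Z.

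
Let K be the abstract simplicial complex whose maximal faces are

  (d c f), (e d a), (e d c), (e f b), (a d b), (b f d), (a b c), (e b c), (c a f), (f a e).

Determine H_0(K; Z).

Order the vertices as a < b < c < d < e < f. Listing each simplex with vertices in this order, K has dimension 2 with simplices:

  0-simplices (6): a, b, c, d, e, f
  1-simplices (15): ab, ac, ad, ae, af, bc, bd, be, bf, cd, ce, cf, de, df, ef
  2-simplices (10): abc, abd, acf, ade, aef, bce, bdf, bef, cde, cdf

giving chain groups C_0 ≅ Z^6, C_1 ≅ Z^15, C_2 ≅ Z^10.

∂_1: C_1 → C_0 maps an edge to its endpoints' difference, ∂[p,q] = q − p.
The 6×15 boundary matrix has rank 5 and Smith normal form diag(1,1,1,1,1).

∂_2: C_2 → C_1 acts by ∂[p,q,r] = [q,r] − [p,r] + [p,q]. For instance
  ∂bce = ce − be + bc,
  ∂abd = bd − ad + ab.
As a 15×10 matrix over Z this has rank 10, with invariant factors (1,1,1,1,1,1,1,1,1,2).

From H_k ≅ ker(∂_k) / im(∂_{k+1}) we obtain:

  H_0: rank C_0 − rank ∂_1 = 6 − 5 = 1, and the invariant factors of ∂_1 are all 1, so H_0 ≅ Z.

(K is a triangulation of the real projective plane RP^2.)

H_0 = Z.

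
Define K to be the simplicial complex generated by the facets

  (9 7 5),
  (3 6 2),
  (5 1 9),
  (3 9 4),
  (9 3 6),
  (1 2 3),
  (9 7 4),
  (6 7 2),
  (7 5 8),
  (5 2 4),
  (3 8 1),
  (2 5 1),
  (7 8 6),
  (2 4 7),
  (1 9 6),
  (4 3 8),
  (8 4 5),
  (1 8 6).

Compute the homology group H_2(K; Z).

Order the vertices as 1 < 2 < 3 < 4 < 5 < 6 < 7 < 8 < 9. Listing each simplex with vertices in this order, K has dimension 2 with simplices:

  0-simplices (9): [1], [2], [3], [4], [5], [6], [7], [8], [9]
  1-simplices (27): (27 of them)
  2-simplices (18): [1,2,3], [1,2,5], [1,3,8], [1,5,9], [1,6,8], [1,6,9], [2,3,6], [2,4,5], [2,4,7], [2,6,7], [3,4,8], [3,4,9], [3,6,9], [4,5,8], [4,7,9], [5,7,8], [5,7,9], [6,7,8]

Hence C_0 ≅ Z^9, C_1 ≅ Z^27, C_2 ≅ Z^18.

Boundary ∂_1: C_1 → C_0 maps an edge to its endpoints' difference, ∂[p,q] = q − p. For instance
  ∂[1,8] = [8] − [1].
The resulting 9×27 matrix has rank 8, and its Smith normal form has invariant factors (1,1,1,1,1,1,1,1).

∂_2: C_2 → C_1 acts by ∂[p,q,r] = [q,r] − [p,r] + [p,q]. For instance
  ∂[2,3,6] = [3,6] − [2,6] + [2,3],
  ∂[1,6,9] = [6,9] − [1,9] + [1,6].
The 27×18 boundary matrix has rank 18 and Smith normal form diag(1,1,1,1,1,1,1,1,1,1,1,1,1,1,1,1,1,2).

Now H_k = ker ∂_k / im ∂_{k+1}, so:

  H_2: rank ker ∂_2 − rank ∂_3 = (18 − 18) − 0 = 0, and there is no ∂_3, so H_2 ≅ 0.

(K is a triangulation of the Klein bottle.)

H_2 ≅ 0.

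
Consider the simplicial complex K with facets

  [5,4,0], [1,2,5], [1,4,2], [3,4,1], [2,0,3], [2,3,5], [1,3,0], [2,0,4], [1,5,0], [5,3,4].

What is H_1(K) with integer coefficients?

We work with the vertex ordering 0 < 1 < 2 < 3 < 4 < 5. The simplices of K, each written with vertices in increasing order, are:

  0-simplices (6): [0], [1], [2], [3], [4], [5]
  1-simplices (15): [0,1], [0,2], [0,3], [0,4], [0,5], [1,2], [1,3], [1,4], [1,5], [2,3], [2,4], [2,5], [3,4], [3,5], [4,5]
  2-simplices (10): [0,1,3], [0,1,5], [0,2,3], [0,2,4], [0,4,5], [1,2,4], [1,2,5], [1,3,4], [2,3,5], [3,4,5]

giving chain groups C_0 ≅ Z^6, C_1 ≅ Z^15, C_2 ≅ Z^10.

∂_1: C_1 → C_0 sends each edge [p,q] (with p < q) to q − p. For instance
  ∂[0,5] = [5] − [0].
As a 6×15 matrix over Z this has rank 5, with invariant factors (1,1,1,1,1).

∂_2: C_2 → C_1 sends each 2-simplex [p,q,r] to [q,r] − [p,r] + [p,q]. For instance
  ∂[1,2,5] = [2,5] − [1,5] + [1,2],
  ∂[0,2,3] = [2,3] − [0,3] + [0,2].
The resulting 15×10 matrix has rank 10, and its Smith normal form has invariant factors (1,1,1,1,1,1,1,1,1,2).

From H_k ≅ ker(∂_k) / im(∂_{k+1}) we obtain:

  H_1: rank ker ∂_1 − rank ∂_2 = (15 − 5) − 10 = 0, and ∂_2 has invariant factor 2 > 1, so H_1 = Z/2.

H_1 = Z/2.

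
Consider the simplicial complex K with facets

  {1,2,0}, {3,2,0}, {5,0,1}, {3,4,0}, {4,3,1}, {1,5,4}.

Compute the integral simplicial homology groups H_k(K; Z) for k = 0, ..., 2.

H_0 ≅ Z,  H_1 ≅ Z,  H_2 = 0.

We work with the vertex ordering 0 < 1 < 2 < 3 < 4 < 5. The simplices of K, each written with vertices in increasing order, are:

  0-simplices (6): [0], [1], [2], [3], [4], [5]
  1-simplices (12): [0,1], [0,2], [0,3], [0,4], [0,5], [1,2], [1,3], [1,4], [1,5], [2,3], [3,4], [4,5]
  2-simplices (6): [0,1,2], [0,1,5], [0,2,3], [0,3,4], [1,3,4], [1,4,5]

giving chain groups C_0 ≅ Z^6, C_1 ≅ Z^12, C_2 ≅ Z^6.

∂_1: C_1 → C_0 maps an edge to its endpoints' difference, ∂[p,q] = q − p.
As a 6×12 matrix over Z this has rank 5, with invariant factors (1,1,1,1,1).

Boundary ∂_2: C_2 → C_1 acts by ∂[p,q,r] = [q,r] − [p,r] + [p,q]. For instance
  ∂[1,3,4] = [3,4] − [1,4] + [1,3],
  ∂[1,4,5] = [4,5] − [1,5] + [1,4].
The 12×6 boundary matrix has rank 6 and Smith normal form diag(1,1,1,1,1,1).

From H_k ≅ ker(∂_k) / im(∂_{k+1}) we obtain:

  H_0: rank C_0 − rank ∂_1 = 6 − 5 = 1, and the invariant factors of ∂_1 are all 1, so H_0 = Z.
  H_1: rank ker ∂_1 − rank ∂_2 = (12 − 5) − 6 = 1, and the invariant factors of ∂_2 are all 1, so H_1 = Z.
  H_2: rank ker ∂_2 − rank ∂_3 = (6 − 6) − 0 = 0, and there is no ∂_3, so H_2 = 0.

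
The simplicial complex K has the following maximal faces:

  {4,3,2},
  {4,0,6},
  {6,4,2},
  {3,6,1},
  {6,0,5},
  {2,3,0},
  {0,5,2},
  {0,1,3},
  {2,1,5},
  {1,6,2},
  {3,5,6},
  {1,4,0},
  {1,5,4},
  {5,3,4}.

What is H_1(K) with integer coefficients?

We work with the vertex ordering 0 < 1 < 2 < 3 < 4 < 5 < 6. The simplices of K, each written with vertices in increasing order, are:

  0-simplices (7): [0], [1], [2], [3], [4], [5], [6]
  1-simplices (21): [0,1], [0,2], [0,3], [0,4], [0,5], [0,6], [1,2], [1,3], [1,4], [1,5], [1,6], [2,3], [2,4], [2,5], [2,6], [3,4], [3,5], [3,6], [4,5], [4,6], [5,6]
  2-simplices (14): [0,1,3], [0,1,4], [0,2,3], [0,2,5], [0,4,6], [0,5,6], [1,2,5], [1,2,6], [1,3,6], [1,4,5], [2,3,4], [2,4,6], [3,4,5], [3,5,6]

giving chain groups C_0 ≅ Z^7, C_1 ≅ Z^21, C_2 ≅ Z^14.

Boundary ∂_1: C_1 → C_0 is given by ∂[p,q] = [q] − [p].
The resulting 7×21 matrix has rank 6, and its Smith normal form has invariant factors (1,1,1,1,1,1).

∂_2: C_2 → C_1 maps a triangle to the signed sum of its edges. For instance
  ∂[2,3,4] = [3,4] − [2,4] + [2,3],
  ∂[0,2,3] = [2,3] − [0,3] + [0,2].
The resulting 21×14 matrix has rank 13, and its Smith normal form has invariant factors (1,1,1,1,1,1,1,1,1,1,1,1,1).

Now H_k = ker ∂_k / im ∂_{k+1}, so:

  H_1: rank ker ∂_1 − rank ∂_2 = (21 − 6) − 13 = 2, and the invariant factors of ∂_2 are all 1, so H_1 ≅ Z^2.

H_1 ≅ Z^2.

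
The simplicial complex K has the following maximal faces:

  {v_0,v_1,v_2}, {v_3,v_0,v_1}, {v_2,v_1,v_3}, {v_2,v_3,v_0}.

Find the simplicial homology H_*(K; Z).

H_0 = Z,  H_1 = 0,  H_2 = Z.

Take the total order v_0 < v_1 < v_2 < v_3 on the vertex set. Then K (dimension 2) consists of the simplices:

  0-simplices (4): [v_0], [v_1], [v_2], [v_3]
  1-simplices (6): [v_0,v_1], [v_0,v_2], [v_0,v_3], [v_1,v_2], [v_1,v_3], [v_2,v_3]
  2-simplices (4): [v_0,v_1,v_2], [v_0,v_1,v_3], [v_0,v_2,v_3], [v_1,v_2,v_3]

giving chain groups C_0 ≅ Z^4, C_1 ≅ Z^6, C_2 ≅ Z^4.

Boundary ∂_1: C_1 → C_0 maps an edge to its endpoints' difference, ∂[p,q] = q − p. For instance
  ∂[v_0,v_2] = [v_2] − [v_0].
As a 4×6 matrix over Z this has rank 3, with invariant factors (1,1,1).

The boundary map ∂_2: C_2 → C_1 sends each 2-simplex [p,q,r] to [q,r] − [p,r] + [p,q]. For instance
  ∂[v_0,v_1,v_2] = [v_1,v_2] − [v_0,v_2] + [v_0,v_1],
  ∂[v_1,v_2,v_3] = [v_2,v_3] − [v_1,v_3] + [v_1,v_2].
The 6×4 boundary matrix has rank 3 and Smith normal form diag(1,1,1).

Now H_k = ker ∂_k / im ∂_{k+1}, so:

  H_0: rank C_0 − rank ∂_1 = 4 − 3 = 1, and the invariant factors of ∂_1 are all 1, so H_0 = Z.
  H_1: rank ker ∂_1 − rank ∂_2 = (6 − 3) − 3 = 0, and the invariant factors of ∂_2 are all 1, so H_1 = 0.
  H_2: rank ker ∂_2 − rank ∂_3 = (4 − 3) − 0 = 1, and there is no ∂_3, so H_2 = Z.

As a check, the Euler characteristic is 4 − 6 + 4 = 2, which agrees with 1 − 0 + 1 = 2.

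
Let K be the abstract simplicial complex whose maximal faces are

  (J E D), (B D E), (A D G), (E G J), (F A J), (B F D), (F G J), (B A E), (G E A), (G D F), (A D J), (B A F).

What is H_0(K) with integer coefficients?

H_0 = Z.

Take the total order A < B < D < E < F < G < J on the vertex set. Then K (dimension 2) consists of the simplices:

  0-simplices (7): A, B, D, E, F, G, J
  1-simplices (18): AB, AD, AE, AF, AG, AJ, BD, BE, BF, DE, DF, DG, DJ, EG, EJ, FG, FJ, GJ
  2-simplices (12): ABE, ABF, ADG, ADJ, AEG, AFJ, BDE, BDF, DEJ, DFG, EGJ, FGJ

so the chain groups are C_0 ≅ Z^7, C_1 ≅ Z^18, C_2 ≅ Z^12.

∂_1: C_1 → C_0 maps an edge to its endpoints' difference, ∂[p,q] = q − p. For instance
  ∂DF = F − D.
The 7×18 boundary matrix has rank 6 and Smith normal form diag(1,1,1,1,1,1).

Boundary ∂_2: C_2 → C_1 sends each 2-simplex [p,q,r] to [q,r] − [p,r] + [p,q]. For instance
  ∂FGJ = GJ − FJ + FG,
  ∂BDE = DE − BE + BD.
As a 18×12 matrix over Z this has rank 12, with invariant factors (1,1,1,1,1,1,1,1,1,1,1,2).

Computing H_k = (kernel of ∂_k) / (image of ∂_{k+1}):

  H_0: rank C_0 − rank ∂_1 = 7 − 6 = 1, and the invariant factors of ∂_1 are all 1, so H_0 ≅ Z.

(K is a triangulation of the real projective plane RP^2.)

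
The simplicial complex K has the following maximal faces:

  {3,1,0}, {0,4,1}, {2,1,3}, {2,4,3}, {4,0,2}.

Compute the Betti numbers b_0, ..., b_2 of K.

b_0 = 1, b_1 = 1, b_2 = 0.

Order the vertices as 0 < 1 < 2 < 3 < 4. Listing each simplex with vertices in this order, K has dimension 2 with simplices:

  0-simplices (5): [0], [1], [2], [3], [4]
  1-simplices (10): [0,1], [0,2], [0,3], [0,4], [1,2], [1,3], [1,4], [2,3], [2,4], [3,4]
  2-simplices (5): [0,1,3], [0,1,4], [0,2,4], [1,2,3], [2,3,4]

so the chain groups are C_0 ≅ Z^5, C_1 ≅ Z^10, C_2 ≅ Z^5.

The boundary map ∂_1: C_1 → C_0 sends each edge [p,q] (with p < q) to q − p. For instance
  ∂[0,2] = [2] − [0].
This gives a 5×10 integer matrix of rank 4; reducing to Smith normal form yields diagonal entries (1,1,1,1).

The boundary map ∂_2: C_2 → C_1 acts by ∂[p,q,r] = [q,r] − [p,r] + [p,q]. For instance
  ∂[0,2,4] = [2,4] − [0,4] + [0,2],
  ∂[0,1,3] = [1,3] − [0,3] + [0,1].
The 10×5 boundary matrix has rank 5 and Smith normal form diag(1,1,1,1,1).

From H_k ≅ ker(∂_k) / im(∂_{k+1}) we obtain:

  H_0: rank C_0 − rank ∂_1 = 5 − 4 = 1, and the invariant factors of ∂_1 are all 1, so H_0 = Z.
  H_1: rank ker ∂_1 − rank ∂_2 = (10 − 4) − 5 = 1, and the invariant factors of ∂_2 are all 1, so H_1 = Z.
  H_2: rank ker ∂_2 − rank ∂_3 = (5 − 5) − 0 = 0, and there is no ∂_3, so H_2 = 0.

Hence the Betti numbers are b_0 = 1, b_1 = 1, b_2 = 0.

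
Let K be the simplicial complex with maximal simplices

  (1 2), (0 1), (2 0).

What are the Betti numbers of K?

We work with the vertex ordering 0 < 1 < 2. The simplices of K, each written with vertices in increasing order, are:

  0-simplices (3): [0], [1], [2]
  1-simplices (3): [0,1], [0,2], [1,2]

Hence C_0 ≅ Z^3, C_1 ≅ Z^3.

The boundary map ∂_1: C_1 → C_0 maps an edge to its endpoints' difference, ∂[p,q] = q − p. For instance
  ∂[0,1] = [1] − [0].
The 3×3 boundary matrix has rank 2 and Smith normal form diag(1,1).

Reading off H_k = ker ∂_k / im ∂_{k+1}:

  H_0: rank C_0 − rank ∂_1 = 3 − 2 = 1, and the invariant factors of ∂_1 are all 1, so H_0 ≅ Z.
  H_1: rank ker ∂_1 − rank ∂_2 = (3 − 2) − 0 = 1, and there is no ∂_2, so H_1 ≅ Z.

(K is a triangulation of the circle S^1.)

Hence the Betti numbers are b_0 = 1, b_1 = 1.

b_0 = 1, b_1 = 1.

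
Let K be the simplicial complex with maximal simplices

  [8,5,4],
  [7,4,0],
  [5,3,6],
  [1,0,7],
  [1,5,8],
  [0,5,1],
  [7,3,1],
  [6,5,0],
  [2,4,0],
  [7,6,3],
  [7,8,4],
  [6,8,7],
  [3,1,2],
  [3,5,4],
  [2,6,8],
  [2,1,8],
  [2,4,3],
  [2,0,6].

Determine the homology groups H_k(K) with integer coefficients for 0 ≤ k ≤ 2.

H_0 = Z,  H_1 = Z^2,  H_2 = Z.

Take the total order 0 < 1 < 2 < 3 < 4 < 5 < 6 < 7 < 8 on the vertex set. Then K (dimension 2) consists of the simplices:

  0-simplices (9): [0], [1], [2], [3], [4], [5], [6], [7], [8]
  1-simplices (27): (27 of them)
  2-simplices (18): [0,1,5], [0,1,7], [0,2,4], [0,2,6], [0,4,7], [0,5,6], [1,2,3], [1,2,8], [1,3,7], [1,5,8], [2,3,4], [2,6,8], [3,4,5], [3,5,6], [3,6,7], [4,5,8], [4,7,8], [6,7,8]

giving chain groups C_0 ≅ Z^9, C_1 ≅ Z^27, C_2 ≅ Z^18.

∂_1: C_1 → C_0 sends each edge [p,q] (with p < q) to q − p. For instance
  ∂[3,7] = [7] − [3].
As a 9×27 matrix over Z this has rank 8, with invariant factors (1,1,1,1,1,1,1,1).

∂_2: C_2 → C_1 maps a triangle to the signed sum of its edges. For instance
  ∂[0,2,6] = [2,6] − [0,6] + [0,2],
  ∂[0,5,6] = [5,6] − [0,6] + [0,5].
This gives a 27×18 integer matrix of rank 17; reducing to Smith normal form yields diagonal entries (1,1,1,1,1,1,1,1,1,1,1,1,1,1,1,1,1).

From H_k ≅ ker(∂_k) / im(∂_{k+1}) we obtain:

  H_0: rank C_0 − rank ∂_1 = 9 − 8 = 1, and the invariant factors of ∂_1 are all 1, so H_0 ≅ Z.
  H_1: rank ker ∂_1 − rank ∂_2 = (27 − 8) − 17 = 2, and the invariant factors of ∂_2 are all 1, so H_1 ≅ Z^2.
  H_2: rank ker ∂_2 − rank ∂_3 = (18 − 17) − 0 = 1, and there is no ∂_3, so H_2 ≅ Z.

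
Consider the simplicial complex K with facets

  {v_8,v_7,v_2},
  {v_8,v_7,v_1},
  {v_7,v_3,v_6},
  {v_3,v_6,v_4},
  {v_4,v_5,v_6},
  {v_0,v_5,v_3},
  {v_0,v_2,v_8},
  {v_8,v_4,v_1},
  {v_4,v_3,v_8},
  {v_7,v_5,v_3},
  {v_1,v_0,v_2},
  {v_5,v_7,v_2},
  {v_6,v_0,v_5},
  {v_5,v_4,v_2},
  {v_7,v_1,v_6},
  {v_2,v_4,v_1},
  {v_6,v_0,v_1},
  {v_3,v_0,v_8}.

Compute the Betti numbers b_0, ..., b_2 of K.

Take the total order v_0 < v_1 < v_2 < v_3 < v_4 < v_5 < v_6 < v_7 < v_8 on the vertex set. Then K (dimension 2) consists of the simplices:

  0-simplices (9): [v_0], [v_1], [v_2], [v_3], [v_4], [v_5], [v_6], [v_7], [v_8]
  1-simplices (27): (27 of them)
  2-simplices (18): (18 of them)

so the chain groups are C_0 ≅ Z^9, C_1 ≅ Z^27, C_2 ≅ Z^18.

The boundary map ∂_1: C_1 → C_0 maps an edge to its endpoints' difference, ∂[p,q] = q − p.
The 9×27 boundary matrix has rank 8 and Smith normal form diag(1,1,1,1,1,1,1,1).

∂_2: C_2 → C_1 maps a triangle to the signed sum of its edges. For instance
  ∂[v_0,v_2,v_8] = [v_2,v_8] − [v_0,v_8] + [v_0,v_2],
  ∂[v_2,v_7,v_8] = [v_7,v_8] − [v_2,v_8] + [v_2,v_7].
As a 27×18 matrix over Z this has rank 18, with invariant factors (1,1,1,1,1,1,1,1,1,1,1,1,1,1,1,1,1,2).

From H_k ≅ ker(∂_k) / im(∂_{k+1}) we obtain:

  H_0: rank C_0 − rank ∂_1 = 9 − 8 = 1, and the invariant factors of ∂_1 are all 1, so H_0 ≅ Z.
  H_1: rank ker ∂_1 − rank ∂_2 = (27 − 8) − 18 = 1, and ∂_2 has invariant factor 2 > 1, so H_1 ≅ Z ⊕ Z_2.
  H_2: rank ker ∂_2 − rank ∂_3 = (18 − 18) − 0 = 0, and there is no ∂_3, so H_2 ≅ 0.

(K is a triangulation of the Klein bottle.)

Hence the Betti numbers are b_0 = 1, b_1 = 1, b_2 = 0.

b_0 = 1, b_1 = 1, b_2 = 0.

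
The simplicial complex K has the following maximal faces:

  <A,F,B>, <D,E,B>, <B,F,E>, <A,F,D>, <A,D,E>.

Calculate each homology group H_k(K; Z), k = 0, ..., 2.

We work with the vertex ordering A < B < D < E < F. The simplices of K, each written with vertices in increasing order, are:

  0-simplices (5): A, B, D, E, F
  1-simplices (10): AB, AD, AE, AF, BD, BE, BF, DE, DF, EF
  2-simplices (5): ABF, ADE, ADF, BDE, BEF

Hence C_0 ≅ Z^5, C_1 ≅ Z^10, C_2 ≅ Z^5.

Boundary ∂_1: C_1 → C_0 is given by ∂[p,q] = [q] − [p]. For instance
  ∂DF = F − D.
The 5×10 boundary matrix has rank 4 and Smith normal form diag(1,1,1,1).

∂_2: C_2 → C_1 sends each 2-simplex [p,q,r] to [q,r] − [p,r] + [p,q]. For instance
  ∂ADE = DE − AE + AD,
  ∂BDE = DE − BE + BD.
The resulting 10×5 matrix has rank 5, and its Smith normal form has invariant factors (1,1,1,1,1).

Computing H_k = (kernel of ∂_k) / (image of ∂_{k+1}):

  H_0: rank C_0 − rank ∂_1 = 5 − 4 = 1, and the invariant factors of ∂_1 are all 1, so H_0 = Z.
  H_1: rank ker ∂_1 − rank ∂_2 = (10 − 4) − 5 = 1, and the invariant factors of ∂_2 are all 1, so H_1 = Z.
  H_2: rank ker ∂_2 − rank ∂_3 = (5 − 5) − 0 = 0, and there is no ∂_3, so H_2 = 0.

(K is a triangulation of the Möbius band.)

H_0 ≅ Z,  H_1 ≅ Z,  H_2 = 0.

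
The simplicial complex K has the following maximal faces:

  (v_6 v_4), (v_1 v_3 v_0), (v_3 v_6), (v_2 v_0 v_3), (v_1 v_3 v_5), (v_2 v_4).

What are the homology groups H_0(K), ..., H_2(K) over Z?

Fix the vertex order v_0 < v_1 < v_2 < v_3 < v_4 < v_5 < v_6 and write every simplex with vertices in increasing order. Then dim K = 2 and the simplices of K are:

  0-simplices (7): [v_0], [v_1], [v_2], [v_3], [v_4], [v_5], [v_6]
  1-simplices (10): [v_0,v_1], [v_0,v_2], [v_0,v_3], [v_1,v_3], [v_1,v_5], [v_2,v_3], [v_2,v_4], [v_3,v_5], [v_3,v_6], [v_4,v_6]
  2-simplices (3): [v_0,v_1,v_3], [v_0,v_2,v_3], [v_1,v_3,v_5]

so the chain groups are C_0 ≅ Z^7, C_1 ≅ Z^10, C_2 ≅ Z^3.

Boundary ∂_1: C_1 → C_0 maps an edge to its endpoints' difference, ∂[p,q] = q − p. For instance
  ∂[v_2,v_4] = [v_4] − [v_2].
The 7×10 boundary matrix has rank 6 and Smith normal form diag(1,1,1,1,1,1).

∂_2: C_2 → C_1 acts by ∂[p,q,r] = [q,r] − [p,r] + [p,q]. For instance
  ∂[v_0,v_2,v_3] = [v_2,v_3] − [v_0,v_3] + [v_0,v_2],
  ∂[v_0,v_1,v_3] = [v_1,v_3] − [v_0,v_3] + [v_0,v_1].
As a 10×3 matrix over Z this has rank 3, with invariant factors (1,1,1).

From H_k ≅ ker(∂_k) / im(∂_{k+1}) we obtain:

  H_0: rank C_0 − rank ∂_1 = 7 − 6 = 1, and the invariant factors of ∂_1 are all 1, so H_0 = Z.
  H_1: rank ker ∂_1 − rank ∂_2 = (10 − 6) − 3 = 1, and the invariant factors of ∂_2 are all 1, so H_1 = Z.
  H_2: rank ker ∂_2 − rank ∂_3 = (3 − 3) − 0 = 0, and there is no ∂_3, so H_2 = 0.

H_0 ≅ Z,  H_1 ≅ Z,  H_2 = 0.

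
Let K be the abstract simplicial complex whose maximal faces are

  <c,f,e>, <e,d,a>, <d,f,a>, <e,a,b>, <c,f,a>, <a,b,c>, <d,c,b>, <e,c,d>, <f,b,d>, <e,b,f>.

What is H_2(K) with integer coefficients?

H_2 = 0.

We work with the vertex ordering a < b < c < d < e < f. The simplices of K, each written with vertices in increasing order, are:

  0-simplices (6): a, b, c, d, e, f
  1-simplices (15): ab, ac, ad, ae, af, bc, bd, be, bf, cd, ce, cf, de, df, ef
  2-simplices (10): abc, abe, acf, ade, adf, bcd, bdf, bef, cde, cef

so the chain groups are C_0 ≅ Z^6, C_1 ≅ Z^15, C_2 ≅ Z^10.

∂_1: C_1 → C_0 maps an edge to its endpoints' difference, ∂[p,q] = q − p. For instance
  ∂cd = d − c.
The 6×15 boundary matrix has rank 5 and Smith normal form diag(1,1,1,1,1).

The boundary map ∂_2: C_2 → C_1 sends each 2-simplex [p,q,r] to [q,r] − [p,r] + [p,q]. For instance
  ∂bef = ef − bf + be,
  ∂cde = de − ce + cd.
This gives a 15×10 integer matrix of rank 10; reducing to Smith normal form yields diagonal entries (1,1,1,1,1,1,1,1,1,2).

Computing H_k = (kernel of ∂_k) / (image of ∂_{k+1}):

  H_2: rank ker ∂_2 − rank ∂_3 = (10 − 10) − 0 = 0, and there is no ∂_3, so H_2 ≅ 0.

(K is a triangulation of the real projective plane RP^2.)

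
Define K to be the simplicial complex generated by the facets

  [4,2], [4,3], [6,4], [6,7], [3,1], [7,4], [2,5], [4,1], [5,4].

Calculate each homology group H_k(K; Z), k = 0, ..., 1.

We work with the vertex ordering 1 < 2 < 3 < 4 < 5 < 6 < 7. The simplices of K, each written with vertices in increasing order, are:

  0-simplices (7): [1], [2], [3], [4], [5], [6], [7]
  1-simplices (9): [1,3], [1,4], [2,4], [2,5], [3,4], [4,5], [4,6], [4,7], [6,7]

so the chain groups are C_0 ≅ Z^7, C_1 ≅ Z^9.

∂_1: C_1 → C_0 sends each edge [p,q] (with p < q) to q − p. For instance
  ∂[4,7] = [7] − [4].
As a 7×9 matrix over Z this has rank 6, with invariant factors (1,1,1,1,1,1).

Now H_k = ker ∂_k / im ∂_{k+1}, so:

  H_0: rank C_0 − rank ∂_1 = 7 − 6 = 1, and the invariant factors of ∂_1 are all 1, so H_0 ≅ Z.
  H_1: rank ker ∂_1 − rank ∂_2 = (9 − 6) − 0 = 3, and there is no ∂_2, so H_1 ≅ Z^3.

As a check, the Euler characteristic is 7 − 9 = -2, which agrees with 1 − 3 = -2.
(K is a triangulation of a wedge of 3 circles.)

H_0 = Z,  H_1 = Z^3.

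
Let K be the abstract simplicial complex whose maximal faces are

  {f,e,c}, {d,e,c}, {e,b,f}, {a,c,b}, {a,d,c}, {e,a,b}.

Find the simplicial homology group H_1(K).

H_1 = Z.

Fix the vertex order a < b < c < d < e < f and write every simplex with vertices in increasing order. Then dim K = 2 and the simplices of K are:

  0-simplices (6): a, b, c, d, e, f
  1-simplices (12): ab, ac, ad, ae, bc, be, bf, cd, ce, cf, de, ef
  2-simplices (6): abc, abe, acd, bef, cde, cef

giving chain groups C_0 ≅ Z^6, C_1 ≅ Z^12, C_2 ≅ Z^6.

Boundary ∂_1: C_1 → C_0 maps an edge to its endpoints' difference, ∂[p,q] = q − p. For instance
  ∂ce = e − c.
The resulting 6×12 matrix has rank 5, and its Smith normal form has invariant factors (1,1,1,1,1).

Boundary ∂_2: C_2 → C_1 sends each 2-simplex [p,q,r] to [q,r] − [p,r] + [p,q]. For instance
  ∂abc = bc − ac + ab,
  ∂acd = cd − ad + ac.
The 12×6 boundary matrix has rank 6 and Smith normal form diag(1,1,1,1,1,1).

Computing H_k = (kernel of ∂_k) / (image of ∂_{k+1}):

  H_1: rank ker ∂_1 − rank ∂_2 = (12 − 5) − 6 = 1, and the invariant factors of ∂_2 are all 1, so H_1 = Z.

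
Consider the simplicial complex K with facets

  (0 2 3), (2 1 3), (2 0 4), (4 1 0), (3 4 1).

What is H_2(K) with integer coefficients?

We work with the vertex ordering 0 < 1 < 2 < 3 < 4. The simplices of K, each written with vertices in increasing order, are:

  0-simplices (5): [0], [1], [2], [3], [4]
  1-simplices (10): [0,1], [0,2], [0,3], [0,4], [1,2], [1,3], [1,4], [2,3], [2,4], [3,4]
  2-simplices (5): [0,1,4], [0,2,3], [0,2,4], [1,2,3], [1,3,4]

giving chain groups C_0 ≅ Z^5, C_1 ≅ Z^10, C_2 ≅ Z^5.

The boundary map ∂_1: C_1 → C_0 sends each edge [p,q] (with p < q) to q − p.
The 5×10 boundary matrix has rank 4 and Smith normal form diag(1,1,1,1).

∂_2: C_2 → C_1 acts by ∂[p,q,r] = [q,r] − [p,r] + [p,q]. For instance
  ∂[1,2,3] = [2,3] − [1,3] + [1,2],
  ∂[0,2,4] = [2,4] − [0,4] + [0,2].
As a 10×5 matrix over Z this has rank 5, with invariant factors (1,1,1,1,1).

Computing H_k = (kernel of ∂_k) / (image of ∂_{k+1}):

  H_2: rank ker ∂_2 − rank ∂_3 = (5 − 5) − 0 = 0, and there is no ∂_3, so H_2 ≅ 0.

H_2 = 0.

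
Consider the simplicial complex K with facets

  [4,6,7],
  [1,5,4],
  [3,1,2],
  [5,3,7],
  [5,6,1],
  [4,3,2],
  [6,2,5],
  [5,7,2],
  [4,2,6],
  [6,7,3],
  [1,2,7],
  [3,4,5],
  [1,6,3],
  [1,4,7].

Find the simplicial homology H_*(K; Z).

H_0 = Z,  H_1 = Z^2,  H_2 = Z.

We work with the vertex ordering 1 < 2 < 3 < 4 < 5 < 6 < 7. The simplices of K, each written with vertices in increasing order, are:

  0-simplices (7): [1], [2], [3], [4], [5], [6], [7]
  1-simplices (21): [1,2], [1,3], [1,4], [1,5], [1,6], [1,7], [2,3], [2,4], [2,5], [2,6], [2,7], [3,4], [3,5], [3,6], [3,7], [4,5], [4,6], [4,7], [5,6], [5,7], [6,7]
  2-simplices (14): [1,2,3], [1,2,7], [1,3,6], [1,4,5], [1,4,7], [1,5,6], [2,3,4], [2,4,6], [2,5,6], [2,5,7], [3,4,5], [3,5,7], [3,6,7], [4,6,7]

so the chain groups are C_0 ≅ Z^7, C_1 ≅ Z^21, C_2 ≅ Z^14.

Boundary ∂_1: C_1 → C_0 sends each edge [p,q] (with p < q) to q − p. For instance
  ∂[4,6] = [6] − [4].
As a 7×21 matrix over Z this has rank 6, with invariant factors (1,1,1,1,1,1).

Boundary ∂_2: C_2 → C_1 acts by ∂[p,q,r] = [q,r] − [p,r] + [p,q]. For instance
  ∂[4,6,7] = [6,7] − [4,7] + [4,6],
  ∂[2,3,4] = [3,4] − [2,4] + [2,3].
The resulting 21×14 matrix has rank 13, and its Smith normal form has invariant factors (1,1,1,1,1,1,1,1,1,1,1,1,1).

Computing H_k = (kernel of ∂_k) / (image of ∂_{k+1}):

  H_0: rank C_0 − rank ∂_1 = 7 − 6 = 1, and the invariant factors of ∂_1 are all 1, so H_0 ≅ Z.
  H_1: rank ker ∂_1 − rank ∂_2 = (21 − 6) − 13 = 2, and the invariant factors of ∂_2 are all 1, so H_1 ≅ Z^2.
  H_2: rank ker ∂_2 − rank ∂_3 = (14 − 13) − 0 = 1, and there is no ∂_3, so H_2 ≅ Z.

As a check, the Euler characteristic is 7 − 21 + 14 = 0, which agrees with 1 − 2 + 1 = 0.
(K is a triangulation of the torus T^2.)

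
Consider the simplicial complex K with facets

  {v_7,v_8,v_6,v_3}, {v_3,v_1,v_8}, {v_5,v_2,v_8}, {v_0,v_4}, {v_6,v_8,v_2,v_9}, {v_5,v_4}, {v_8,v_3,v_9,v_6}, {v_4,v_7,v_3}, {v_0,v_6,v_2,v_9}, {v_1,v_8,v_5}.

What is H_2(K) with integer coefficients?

H_2 = 0.

K has 10 vertices, 24 edges, 17 triangles, 4 3-simplices.
rank ∂_2 = 13, rank ∂_3 = 4 ⇒ b_2 = 17 − 13 − 4 = 0; all invariant factors of ∂_3 are 1 so no torsion. So H_2 ≅ 0.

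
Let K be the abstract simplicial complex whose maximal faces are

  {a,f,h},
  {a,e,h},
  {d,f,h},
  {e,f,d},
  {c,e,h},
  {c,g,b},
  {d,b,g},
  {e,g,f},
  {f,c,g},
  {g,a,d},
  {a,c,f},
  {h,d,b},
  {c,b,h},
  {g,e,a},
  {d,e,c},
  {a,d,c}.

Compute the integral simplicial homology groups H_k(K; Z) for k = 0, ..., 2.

H_0 ≅ Z,  H_1 ≅ Z^2,  H_2 ≅ Z.

Fix the vertex order a < b < c < d < e < f < g < h and write every simplex with vertices in increasing order. Then dim K = 2 and the simplices of K are:

  0-simplices (8): a, b, c, d, e, f, g, h
  1-simplices (24): ac, ad, ae, af, ag, ah, bc, bd, bg, bh, cd, ce, cf, cg, ch, de, df, dg, dh, ef, eg, eh, fg, fh
  2-simplices (16): acd, acf, adg, aeg, aeh, afh, bcg, bch, bdg, bdh, cde, ceh, cfg, def, dfh, efg

giving chain groups C_0 ≅ Z^8, C_1 ≅ Z^24, C_2 ≅ Z^16.

∂_1: C_1 → C_0 is given by ∂[p,q] = [q] − [p]. For instance
  ∂ef = f − e.
As a 8×24 matrix over Z this has rank 7, with invariant factors (1,1,1,1,1,1,1).

∂_2: C_2 → C_1 sends each 2-simplex [p,q,r] to [q,r] − [p,r] + [p,q]. For instance
  ∂acf = cf − af + ac,
  ∂acd = cd − ad + ac.
This gives a 24×16 integer matrix of rank 15; reducing to Smith normal form yields diagonal entries (1,1,1,1,1,1,1,1,1,1,1,1,1,1,1).

From H_k ≅ ker(∂_k) / im(∂_{k+1}) we obtain:

  H_0: rank C_0 − rank ∂_1 = 8 − 7 = 1, and the invariant factors of ∂_1 are all 1, so H_0 ≅ Z.
  H_1: rank ker ∂_1 − rank ∂_2 = (24 − 7) − 15 = 2, and the invariant factors of ∂_2 are all 1, so H_1 ≅ Z^2.
  H_2: rank ker ∂_2 − rank ∂_3 = (16 − 15) − 0 = 1, and there is no ∂_3, so H_2 ≅ Z.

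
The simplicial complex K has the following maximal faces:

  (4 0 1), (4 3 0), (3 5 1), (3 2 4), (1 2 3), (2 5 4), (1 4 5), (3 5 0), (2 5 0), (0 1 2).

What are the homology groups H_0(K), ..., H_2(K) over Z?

H_0 = Z,  H_1 = Z/2,  H_2 = 0.

We work with the vertex ordering 0 < 1 < 2 < 3 < 4 < 5. The simplices of K, each written with vertices in increasing order, are:

  0-simplices (6): [0], [1], [2], [3], [4], [5]
  1-simplices (15): [0,1], [0,2], [0,3], [0,4], [0,5], [1,2], [1,3], [1,4], [1,5], [2,3], [2,4], [2,5], [3,4], [3,5], [4,5]
  2-simplices (10): [0,1,2], [0,1,4], [0,2,5], [0,3,4], [0,3,5], [1,2,3], [1,3,5], [1,4,5], [2,3,4], [2,4,5]

giving chain groups C_0 ≅ Z^6, C_1 ≅ Z^15, C_2 ≅ Z^10.

∂_1: C_1 → C_0 sends each edge [p,q] (with p < q) to q − p.
As a 6×15 matrix over Z this has rank 5, with invariant factors (1,1,1,1,1).

∂_2: C_2 → C_1 maps a triangle to the signed sum of its edges. For instance
  ∂[0,3,4] = [3,4] − [0,4] + [0,3],
  ∂[2,4,5] = [4,5] − [2,5] + [2,4].
The resulting 15×10 matrix has rank 10, and its Smith normal form has invariant factors (1,1,1,1,1,1,1,1,1,2).

From H_k ≅ ker(∂_k) / im(∂_{k+1}) we obtain:

  H_0: rank C_0 − rank ∂_1 = 6 − 5 = 1, and the invariant factors of ∂_1 are all 1, so H_0 ≅ Z.
  H_1: rank ker ∂_1 − rank ∂_2 = (15 − 5) − 10 = 0, and ∂_2 has invariant factor 2 > 1, so H_1 ≅ Z/2.
  H_2: rank ker ∂_2 − rank ∂_3 = (10 − 10) − 0 = 0, and there is no ∂_3, so H_2 ≅ 0.

As a check, the Euler characteristic is 6 − 15 + 10 = 1, which agrees with 1 − 0 + 0 = 1.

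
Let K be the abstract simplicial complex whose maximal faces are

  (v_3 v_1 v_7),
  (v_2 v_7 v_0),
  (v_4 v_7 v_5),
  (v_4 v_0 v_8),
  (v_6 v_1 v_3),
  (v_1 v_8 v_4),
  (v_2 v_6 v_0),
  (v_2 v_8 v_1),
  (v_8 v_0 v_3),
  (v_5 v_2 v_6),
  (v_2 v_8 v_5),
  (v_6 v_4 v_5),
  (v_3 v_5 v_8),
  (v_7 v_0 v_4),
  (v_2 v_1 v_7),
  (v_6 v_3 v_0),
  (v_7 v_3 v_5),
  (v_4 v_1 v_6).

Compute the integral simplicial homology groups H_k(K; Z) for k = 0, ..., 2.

H_0 = Z,  H_1 = Z^2,  H_2 = Z.

Take the total order v_0 < v_1 < v_2 < v_3 < v_4 < v_5 < v_6 < v_7 < v_8 on the vertex set. Then K (dimension 2) consists of the simplices:

  0-simplices (9): [v_0], [v_1], [v_2], [v_3], [v_4], [v_5], [v_6], [v_7], [v_8]
  1-simplices (27): (27 of them)
  2-simplices (18): (18 of them)

so the chain groups are C_0 ≅ Z^9, C_1 ≅ Z^27, C_2 ≅ Z^18.

Boundary ∂_1: C_1 → C_0 is given by ∂[p,q] = [q] − [p]. For instance
  ∂[v_3,v_5] = [v_5] − [v_3].
The 9×27 boundary matrix has rank 8 and Smith normal form diag(1,1,1,1,1,1,1,1).

∂_2: C_2 → C_1 maps a triangle to the signed sum of its edges. For instance
  ∂[v_0,v_4,v_7] = [v_4,v_7] − [v_0,v_7] + [v_0,v_4],
  ∂[v_1,v_2,v_8] = [v_2,v_8] − [v_1,v_8] + [v_1,v_2].
The resulting 27×18 matrix has rank 17, and its Smith normal form has invariant factors (1,1,1,1,1,1,1,1,1,1,1,1,1,1,1,1,1).

Computing H_k = (kernel of ∂_k) / (image of ∂_{k+1}):

  H_0: rank C_0 − rank ∂_1 = 9 − 8 = 1, and the invariant factors of ∂_1 are all 1, so H_0 ≅ Z.
  H_1: rank ker ∂_1 − rank ∂_2 = (27 − 8) − 17 = 2, and the invariant factors of ∂_2 are all 1, so H_1 ≅ Z^2.
  H_2: rank ker ∂_2 − rank ∂_3 = (18 − 17) − 0 = 1, and there is no ∂_3, so H_2 ≅ Z.

As a check, the Euler characteristic is 9 − 27 + 18 = 0, which agrees with 1 − 2 + 1 = 0.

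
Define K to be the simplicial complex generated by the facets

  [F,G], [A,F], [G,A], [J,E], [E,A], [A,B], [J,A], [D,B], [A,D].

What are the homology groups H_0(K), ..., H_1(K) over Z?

Fix the vertex order A < B < D < E < F < G < J and write every simplex with vertices in increasing order. Then dim K = 1 and the simplices of K are:

  0-simplices (7): A, B, D, E, F, G, J
  1-simplices (9): AB, AD, AE, AF, AG, AJ, BD, EJ, FG

giving chain groups C_0 ≅ Z^7, C_1 ≅ Z^9.

Boundary ∂_1: C_1 → C_0 sends each edge [p,q] (with p < q) to q − p.
This gives a 7×9 integer matrix of rank 6; reducing to Smith normal form yields diagonal entries (1,1,1,1,1,1).

Now H_k = ker ∂_k / im ∂_{k+1}, so:

  H_0: rank C_0 − rank ∂_1 = 7 − 6 = 1, and the invariant factors of ∂_1 are all 1, so H_0 ≅ Z.
  H_1: rank ker ∂_1 − rank ∂_2 = (9 − 6) − 0 = 3, and there is no ∂_2, so H_1 ≅ Z^3.

H_0 ≅ Z,  H_1 ≅ Z^3.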